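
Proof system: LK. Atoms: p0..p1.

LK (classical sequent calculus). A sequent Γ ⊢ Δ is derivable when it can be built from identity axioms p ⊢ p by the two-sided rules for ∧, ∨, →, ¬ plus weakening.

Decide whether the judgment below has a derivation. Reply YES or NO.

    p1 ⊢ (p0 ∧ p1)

Truth-table refutation:
  v=00: Γ:[p1=F] Δ:[(p0 ∧ p1)=F] refutes=False
  v=01: Γ:[p1=T] Δ:[(p0 ∧ p1)=F] refutes=True  ← countermodel

Result: NO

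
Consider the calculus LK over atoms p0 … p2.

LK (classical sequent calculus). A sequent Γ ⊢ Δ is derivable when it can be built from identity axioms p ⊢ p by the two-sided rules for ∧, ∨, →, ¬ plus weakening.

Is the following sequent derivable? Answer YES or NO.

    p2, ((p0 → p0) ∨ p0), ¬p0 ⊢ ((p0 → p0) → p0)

Enumerate valuations to refute Γ ⊢ Δ:
  v=000: Γ:[p2=F, ((p0 → p0) ∨ p0)=T, ¬p0=T] Δ:[((p0 → p0) → p0)=F] refutes=False
  v=001: Γ:[p2=T, ((p0 → p0) ∨ p0)=T, ¬p0=T] Δ:[((p0 → p0) → p0)=F] refutes=True  ← countermodel

Result: NO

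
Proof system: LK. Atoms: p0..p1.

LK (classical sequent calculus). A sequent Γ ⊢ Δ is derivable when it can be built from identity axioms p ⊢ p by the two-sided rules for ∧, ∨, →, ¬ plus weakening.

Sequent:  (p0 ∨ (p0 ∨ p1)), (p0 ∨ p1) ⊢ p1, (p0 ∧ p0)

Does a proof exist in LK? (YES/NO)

Derivation (root first):
[∧R] (p0 ∨ (p0 ∨ p1)), (p0 ∨ p1) ⊢ p1, (p0 ∧ p0)
  [∨L] (p0 ∨ p1) ⊢ p1, p0
    [Ax] p0 ⊢ p0
    [Ax] p1 ⊢ p1
  [∨L] (p0 ∨ (p0 ∨ p1)) ⊢ p1, p0
    [Ax] p0 ⊢ p0
    [∨L] (p0 ∨ p1) ⊢ p1, p0
      [Ax] p0 ⊢ p0
      [Ax] p1 ⊢ p1

Result: YES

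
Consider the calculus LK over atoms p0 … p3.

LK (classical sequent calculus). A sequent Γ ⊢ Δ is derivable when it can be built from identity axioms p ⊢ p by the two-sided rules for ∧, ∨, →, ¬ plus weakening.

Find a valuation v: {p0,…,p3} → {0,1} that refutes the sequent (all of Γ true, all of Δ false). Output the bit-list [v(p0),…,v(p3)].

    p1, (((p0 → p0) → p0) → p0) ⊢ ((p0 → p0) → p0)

Search for a countermodel by truth-table:
  v=0000: Γ:[p1=F, (((p0 → p0) → p0) → p0)=T] Δ:[((p0 → p0) → p0)=F] refutes=False
  v=0001: Γ:[p1=F, (((p0 → p0) → p0) → p0)=T] Δ:[((p0 → p0) → p0)=F] refutes=False
  v=0010: Γ:[p1=F, (((p0 → p0) → p0) → p0)=T] Δ:[((p0 → p0) → p0)=F] refutes=False
  v=0011: Γ:[p1=F, (((p0 → p0) → p0) → p0)=T] Δ:[((p0 → p0) → p0)=F] refutes=False
  v=0100: Γ:[p1=T, (((p0 → p0) → p0) → p0)=T] Δ:[((p0 → p0) → p0)=F] refutes=True  ← countermodel

Result: [0, 1, 0, 0]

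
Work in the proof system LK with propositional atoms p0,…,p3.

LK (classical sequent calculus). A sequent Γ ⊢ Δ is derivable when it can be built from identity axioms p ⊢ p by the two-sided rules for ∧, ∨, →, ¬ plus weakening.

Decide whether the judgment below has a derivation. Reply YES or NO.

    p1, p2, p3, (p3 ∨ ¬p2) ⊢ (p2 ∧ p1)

Derivation (root first):
[∧R] p1, p2, p3, (p3 ∨ ¬p2) ⊢ (p2 ∧ p1)
  [∨L] p2, p3, (p3 ∨ ¬p2) ⊢ p2
    [WL] p2, p3 ⊢ p2
      [Ax] p2 ⊢ p2
    [¬L] p2, p3, ¬p2 ⊢ 
      [WL] p2, p3 ⊢ p2
        [Ax] p2 ⊢ p2
  [Ax] p1 ⊢ p1

Result: YES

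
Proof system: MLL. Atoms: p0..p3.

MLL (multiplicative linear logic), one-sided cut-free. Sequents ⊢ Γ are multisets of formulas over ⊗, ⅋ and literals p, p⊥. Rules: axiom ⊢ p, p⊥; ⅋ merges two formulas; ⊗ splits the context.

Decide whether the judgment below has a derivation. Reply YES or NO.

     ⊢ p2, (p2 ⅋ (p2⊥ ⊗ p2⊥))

Derivation (root first):
[⅋]  ⊢ p2, (p2 ⅋ (p2⊥ ⊗ p2⊥))
  [⊗]  ⊢ p2, p2, (p2⊥ ⊗ p2⊥)
    [Ax]  ⊢ p2, p2⊥
    [Ax]  ⊢ p2, p2⊥

Result: YES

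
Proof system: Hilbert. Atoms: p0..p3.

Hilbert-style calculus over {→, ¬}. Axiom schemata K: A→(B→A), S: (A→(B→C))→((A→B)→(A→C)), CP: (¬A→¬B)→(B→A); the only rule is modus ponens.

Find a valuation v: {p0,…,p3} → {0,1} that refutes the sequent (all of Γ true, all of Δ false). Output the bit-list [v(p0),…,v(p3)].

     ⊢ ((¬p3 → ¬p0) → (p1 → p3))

Search for a countermodel by truth-table:
  v=0000: Γ:[] Δ:[((¬p3 → ¬p0) → (p1 → p3))=T] refutes=False
  v=0001: Γ:[] Δ:[((¬p3 → ¬p0) → (p1 → p3))=T] refutes=False
  v=0010: Γ:[] Δ:[((¬p3 → ¬p0) → (p1 → p3))=T] refutes=False
  v=0011: Γ:[] Δ:[((¬p3 → ¬p0) → (p1 → p3))=T] refutes=False
  v=0100: Γ:[] Δ:[((¬p3 → ¬p0) → (p1 → p3))=F] refutes=True  ← countermodel

Result: [0, 1, 0, 0]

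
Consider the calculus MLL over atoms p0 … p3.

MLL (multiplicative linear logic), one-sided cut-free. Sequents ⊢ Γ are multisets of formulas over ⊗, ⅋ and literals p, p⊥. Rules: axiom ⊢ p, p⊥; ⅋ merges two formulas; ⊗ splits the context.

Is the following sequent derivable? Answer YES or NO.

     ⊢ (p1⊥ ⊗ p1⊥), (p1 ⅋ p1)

Proof tree:
[⅋]  ⊢ (p1⊥ ⊗ p1⊥), (p1 ⅋ p1)
  [⊗]  ⊢ p1, p1, (p1⊥ ⊗ p1⊥)
    [Ax]  ⊢ p1, p1⊥
    [Ax]  ⊢ p1, p1⊥

Result: YES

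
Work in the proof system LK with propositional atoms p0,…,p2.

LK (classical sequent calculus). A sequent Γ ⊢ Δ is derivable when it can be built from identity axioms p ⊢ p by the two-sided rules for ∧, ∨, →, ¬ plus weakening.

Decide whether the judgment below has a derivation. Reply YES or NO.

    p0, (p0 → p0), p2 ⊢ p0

Proof tree:
[WL] p0, (p0 → p0), p2 ⊢ p0
  [→L] p0, (p0 → p0) ⊢ p0
    [Ax] p0 ⊢ p0
    [Ax] p0 ⊢ p0

Result: YES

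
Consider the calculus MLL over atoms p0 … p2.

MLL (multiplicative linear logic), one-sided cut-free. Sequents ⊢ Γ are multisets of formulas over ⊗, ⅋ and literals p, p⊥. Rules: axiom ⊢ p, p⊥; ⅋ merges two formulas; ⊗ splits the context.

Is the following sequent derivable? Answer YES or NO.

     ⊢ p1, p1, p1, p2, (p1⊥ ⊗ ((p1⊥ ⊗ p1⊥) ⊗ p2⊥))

Derivation trace:
[⊗]  ⊢ p1, p1, p1, p2, (p1⊥ ⊗ ((p1⊥ ⊗ p1⊥) ⊗ p2⊥))
  [Ax]  ⊢ p1, p1⊥
  [⊗]  ⊢ p1, p1, p2, ((p1⊥ ⊗ p1⊥) ⊗ p2⊥)
    [⊗]  ⊢ p1, p1, (p1⊥ ⊗ p1⊥)
      [Ax]  ⊢ p1, p1⊥
      [Ax]  ⊢ p1, p1⊥
    [Ax]  ⊢ p2, p2⊥

Result: YES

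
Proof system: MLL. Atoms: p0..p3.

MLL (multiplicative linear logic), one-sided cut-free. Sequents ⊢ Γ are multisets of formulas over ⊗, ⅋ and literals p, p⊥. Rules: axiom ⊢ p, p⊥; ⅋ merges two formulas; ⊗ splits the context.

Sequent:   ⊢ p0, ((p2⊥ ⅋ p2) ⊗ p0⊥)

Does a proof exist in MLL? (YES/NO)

Derivation trace:
[⊗]  ⊢ p0, ((p2⊥ ⅋ p2) ⊗ p0⊥)
  [⅋]  ⊢ (p2⊥ ⅋ p2)
    [Ax]  ⊢ p2, p2⊥
  [Ax]  ⊢ p0, p0⊥

Result: YES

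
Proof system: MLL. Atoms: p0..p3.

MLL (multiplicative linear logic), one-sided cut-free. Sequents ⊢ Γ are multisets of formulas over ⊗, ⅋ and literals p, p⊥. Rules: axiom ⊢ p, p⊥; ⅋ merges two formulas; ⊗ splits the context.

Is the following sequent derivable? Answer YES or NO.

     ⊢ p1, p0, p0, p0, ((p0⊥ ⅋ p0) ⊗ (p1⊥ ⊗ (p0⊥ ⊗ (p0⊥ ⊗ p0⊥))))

Proof tree:
[⊗]  ⊢ p1, p0, p0, p0, ((p0⊥ ⅋ p0) ⊗ (p1⊥ ⊗ (p0⊥ ⊗ (p0⊥ ⊗ p0⊥))))
  [⅋]  ⊢ (p0⊥ ⅋ p0)
    [Ax]  ⊢ p0, p0⊥
  [⊗]  ⊢ p1, p0, p0, p0, (p1⊥ ⊗ (p0⊥ ⊗ (p0⊥ ⊗ p0⊥)))
    [Ax]  ⊢ p1, p1⊥
    [⊗]  ⊢ p0, p0, p0, (p0⊥ ⊗ (p0⊥ ⊗ p0⊥))
      [Ax]  ⊢ p0, p0⊥
      [⊗]  ⊢ p0, p0, (p0⊥ ⊗ p0⊥)
        [Ax]  ⊢ p0, p0⊥
        [Ax]  ⊢ p0, p0⊥

Result: YES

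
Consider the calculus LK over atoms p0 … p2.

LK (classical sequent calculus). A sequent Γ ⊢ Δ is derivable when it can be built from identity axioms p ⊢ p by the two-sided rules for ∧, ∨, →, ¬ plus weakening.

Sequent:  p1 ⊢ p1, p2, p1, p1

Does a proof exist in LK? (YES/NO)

Derivation (root first):
[WR] p1 ⊢ p1, p2, p1, p1
  [WR] p1 ⊢ p1, p2, p1
    [WR] p1 ⊢ p1, p2
      [Ax] p1 ⊢ p1

Result: YES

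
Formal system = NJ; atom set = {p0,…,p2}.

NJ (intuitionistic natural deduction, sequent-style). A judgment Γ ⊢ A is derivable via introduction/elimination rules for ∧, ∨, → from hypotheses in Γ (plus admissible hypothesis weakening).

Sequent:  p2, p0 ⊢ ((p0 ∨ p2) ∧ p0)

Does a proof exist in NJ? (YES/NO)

Proof tree:
[∧I] p2, p0 ⊢ ((p0 ∨ p2) ∧ p0)
  [∨I₁] p0, p2, p2 ⊢ (p0 ∨ p2)
    [Wk] p0, p2, p2 ⊢ p0
      [Wk] p0, p2 ⊢ p0
        [Ax] p0 ⊢ p0
  [Wk] p0, p2, p2 ⊢ p0
    [Wk] p0, p2 ⊢ p0
      [Ax] p0 ⊢ p0

Result: YES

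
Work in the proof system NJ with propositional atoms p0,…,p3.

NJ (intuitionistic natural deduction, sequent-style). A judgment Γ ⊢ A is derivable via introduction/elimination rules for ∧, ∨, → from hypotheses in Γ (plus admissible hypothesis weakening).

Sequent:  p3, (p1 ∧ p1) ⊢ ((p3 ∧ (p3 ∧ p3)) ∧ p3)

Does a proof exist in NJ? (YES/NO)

Derivation trace:
[Wk] p3, (p1 ∧ p1) ⊢ ((p3 ∧ (p3 ∧ p3)) ∧ p3)
  [∧I] p3 ⊢ ((p3 ∧ (p3 ∧ p3)) ∧ p3)
    [∧I] p3 ⊢ (p3 ∧ (p3 ∧ p3))
      [Ax] p3 ⊢ p3
      [∧I] p3 ⊢ (p3 ∧ p3)
        [Ax] p3 ⊢ p3
        [Ax] p3 ⊢ p3
    [Ax] p3 ⊢ p3

Result: YES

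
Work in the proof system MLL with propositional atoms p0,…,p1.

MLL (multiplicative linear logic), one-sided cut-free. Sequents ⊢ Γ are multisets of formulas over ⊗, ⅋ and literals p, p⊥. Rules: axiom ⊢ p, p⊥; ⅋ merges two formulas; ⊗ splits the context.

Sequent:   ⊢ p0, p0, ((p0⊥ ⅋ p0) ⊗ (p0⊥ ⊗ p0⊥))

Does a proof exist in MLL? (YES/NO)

Derivation (root first):
[⊗]  ⊢ p0, p0, ((p0⊥ ⅋ p0) ⊗ (p0⊥ ⊗ p0⊥))
  [⅋]  ⊢ (p0⊥ ⅋ p0)
    [Ax]  ⊢ p0, p0⊥
  [⊗]  ⊢ p0, p0, (p0⊥ ⊗ p0⊥)
    [Ax]  ⊢ p0, p0⊥
    [Ax]  ⊢ p0, p0⊥

Result: YES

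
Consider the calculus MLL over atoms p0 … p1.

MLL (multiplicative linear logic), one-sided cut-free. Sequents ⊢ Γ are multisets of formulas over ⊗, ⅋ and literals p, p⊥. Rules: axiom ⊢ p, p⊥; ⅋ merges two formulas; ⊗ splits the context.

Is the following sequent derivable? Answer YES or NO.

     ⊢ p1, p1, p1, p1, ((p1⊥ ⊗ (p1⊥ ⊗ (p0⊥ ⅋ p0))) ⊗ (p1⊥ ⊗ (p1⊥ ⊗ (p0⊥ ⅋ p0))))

Derivation trace:
[⊗]  ⊢ p1, p1, p1, p1, ((p1⊥ ⊗ (p1⊥ ⊗ (p0⊥ ⅋ p0))) ⊗ (p1⊥ ⊗ (p1⊥ ⊗ (p0⊥ ⅋ p0))))
  [⊗]  ⊢ p1, p1, (p1⊥ ⊗ (p1⊥ ⊗ (p0⊥ ⅋ p0)))
    [Ax]  ⊢ p1, p1⊥
    [⊗]  ⊢ p1, (p1⊥ ⊗ (p0⊥ ⅋ p0))
      [Ax]  ⊢ p1, p1⊥
      [⅋]  ⊢ (p0⊥ ⅋ p0)
        [Ax]  ⊢ p0, p0⊥
  [⊗]  ⊢ p1, p1, (p1⊥ ⊗ (p1⊥ ⊗ (p0⊥ ⅋ p0)))
    [Ax]  ⊢ p1, p1⊥
    [⊗]  ⊢ p1, (p1⊥ ⊗ (p0⊥ ⅋ p0))
      [Ax]  ⊢ p1, p1⊥
      [⅋]  ⊢ (p0⊥ ⅋ p0)
        [Ax]  ⊢ p0, p0⊥

Result: YES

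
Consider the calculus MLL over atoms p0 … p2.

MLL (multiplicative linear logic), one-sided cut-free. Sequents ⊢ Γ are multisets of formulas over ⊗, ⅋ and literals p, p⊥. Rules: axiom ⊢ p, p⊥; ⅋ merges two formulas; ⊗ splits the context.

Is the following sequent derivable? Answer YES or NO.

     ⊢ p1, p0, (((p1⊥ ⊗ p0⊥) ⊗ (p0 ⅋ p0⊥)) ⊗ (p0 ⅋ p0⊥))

Derivation (root first):
[⊗]  ⊢ p1, p0, (((p1⊥ ⊗ p0⊥) ⊗ (p0 ⅋ p0⊥)) ⊗ (p0 ⅋ p0⊥))
  [⊗]  ⊢ p1, p0, ((p1⊥ ⊗ p0⊥) ⊗ (p0 ⅋ p0⊥))
    [⊗]  ⊢ p1, p0, (p1⊥ ⊗ p0⊥)
      [Ax]  ⊢ p1, p1⊥
      [Ax]  ⊢ p0, p0⊥
    [⅋]  ⊢ (p0 ⅋ p0⊥)
      [Ax]  ⊢ p0, p0⊥
  [⅋]  ⊢ (p0 ⅋ p0⊥)
    [Ax]  ⊢ p0, p0⊥

Result: YES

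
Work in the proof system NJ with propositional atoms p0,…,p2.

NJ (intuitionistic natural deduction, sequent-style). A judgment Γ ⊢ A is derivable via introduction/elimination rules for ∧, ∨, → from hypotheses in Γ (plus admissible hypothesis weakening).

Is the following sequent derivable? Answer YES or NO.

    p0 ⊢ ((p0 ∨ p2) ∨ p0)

Derivation trace:
[∨I₁] p0 ⊢ ((p0 ∨ p2) ∨ p0)
  [∨I₁] p0 ⊢ (p0 ∨ p2)
    [Ax] p0 ⊢ p0

Result: YES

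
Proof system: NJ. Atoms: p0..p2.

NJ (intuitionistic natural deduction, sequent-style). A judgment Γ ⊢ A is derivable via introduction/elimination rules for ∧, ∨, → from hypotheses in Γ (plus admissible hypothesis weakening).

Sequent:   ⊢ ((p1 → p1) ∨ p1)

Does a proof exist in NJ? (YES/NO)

Derivation (root first):
[∨I₁]  ⊢ ((p1 → p1) ∨ p1)
  [→I]  ⊢ (p1 → p1)
    [Ax] p1 ⊢ p1

Result: YES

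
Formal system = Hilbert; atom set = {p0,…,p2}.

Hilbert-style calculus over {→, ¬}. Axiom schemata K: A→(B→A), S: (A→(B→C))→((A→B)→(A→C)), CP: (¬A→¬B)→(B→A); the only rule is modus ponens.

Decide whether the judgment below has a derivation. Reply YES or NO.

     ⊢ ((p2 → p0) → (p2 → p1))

Truth-table refutation:
  v=000: Γ:[] Δ:[((p2 → p0) → (p2 → p1))=T] refutes=False
  v=001: Γ:[] Δ:[((p2 → p0) → (p2 → p1))=T] refutes=False
  v=010: Γ:[] Δ:[((p2 → p0) → (p2 → p1))=T] refutes=False
  v=011: Γ:[] Δ:[((p2 → p0) → (p2 → p1))=T] refutes=False
  v=100: Γ:[] Δ:[((p2 → p0) → (p2 → p1))=T] refutes=False
  v=101: Γ:[] Δ:[((p2 → p0) → (p2 → p1))=F] refutes=True  ← countermodel

Result: NO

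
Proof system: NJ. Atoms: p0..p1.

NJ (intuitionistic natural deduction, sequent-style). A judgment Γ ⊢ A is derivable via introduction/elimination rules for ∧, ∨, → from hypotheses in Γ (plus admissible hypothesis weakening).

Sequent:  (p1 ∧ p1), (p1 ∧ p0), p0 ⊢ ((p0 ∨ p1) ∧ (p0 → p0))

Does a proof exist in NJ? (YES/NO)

Derivation (root first):
[∧I] (p1 ∧ p1), (p1 ∧ p0), p0 ⊢ ((p0 ∨ p1) ∧ (p0 → p0))
  [∨I₁] p0 ⊢ (p0 ∨ p1)
    [Ax] p0 ⊢ p0
  [Wk] (p1 ∧ p1), (p1 ∧ p0) ⊢ (p0 → p0)
    [Wk] (p1 ∧ p1) ⊢ (p0 → p0)
      [→I]  ⊢ (p0 → p0)
        [Ax] p0 ⊢ p0

Result: YES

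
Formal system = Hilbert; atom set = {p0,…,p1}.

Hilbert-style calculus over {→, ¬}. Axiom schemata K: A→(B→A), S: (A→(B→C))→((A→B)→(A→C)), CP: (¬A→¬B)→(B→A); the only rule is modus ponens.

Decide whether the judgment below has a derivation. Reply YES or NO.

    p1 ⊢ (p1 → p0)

Search for a countermodel by truth-table:
  v=00: Γ:[p1=F] Δ:[(p1 → p0)=T] refutes=False
  v=01: Γ:[p1=T] Δ:[(p1 → p0)=F] refutes=True  ← countermodel

Result: NO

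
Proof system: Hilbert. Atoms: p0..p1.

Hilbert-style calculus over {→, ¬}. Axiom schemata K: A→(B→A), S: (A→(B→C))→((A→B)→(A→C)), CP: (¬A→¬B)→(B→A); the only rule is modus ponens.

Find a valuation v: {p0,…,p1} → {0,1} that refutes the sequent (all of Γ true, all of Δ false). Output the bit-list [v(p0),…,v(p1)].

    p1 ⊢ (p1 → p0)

Truth-table refutation:
  v=00: Γ:[p1=F] Δ:[(p1 → p0)=T] refutes=False
  v=01: Γ:[p1=T] Δ:[(p1 → p0)=F] refutes=True  ← countermodel

Result: [0, 1]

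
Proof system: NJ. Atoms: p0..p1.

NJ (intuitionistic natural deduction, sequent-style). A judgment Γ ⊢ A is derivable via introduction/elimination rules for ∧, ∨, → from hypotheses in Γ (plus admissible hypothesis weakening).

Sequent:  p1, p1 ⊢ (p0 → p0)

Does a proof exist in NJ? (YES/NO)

Proof tree:
[Wk] p1, p1 ⊢ (p0 → p0)
  [→I] p1 ⊢ (p0 → p0)
    [Wk] p0, p1 ⊢ p0
      [Ax] p0 ⊢ p0

Result: YES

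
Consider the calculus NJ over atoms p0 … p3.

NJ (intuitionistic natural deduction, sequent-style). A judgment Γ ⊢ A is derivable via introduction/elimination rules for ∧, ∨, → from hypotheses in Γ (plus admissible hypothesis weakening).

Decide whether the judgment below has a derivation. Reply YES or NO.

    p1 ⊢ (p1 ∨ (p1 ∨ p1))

Derivation (root first):
[∨I₂] p1 ⊢ (p1 ∨ (p1 ∨ p1))
  [∨I₁] p1 ⊢ (p1 ∨ p1)
    [Ax] p1 ⊢ p1

Result: YES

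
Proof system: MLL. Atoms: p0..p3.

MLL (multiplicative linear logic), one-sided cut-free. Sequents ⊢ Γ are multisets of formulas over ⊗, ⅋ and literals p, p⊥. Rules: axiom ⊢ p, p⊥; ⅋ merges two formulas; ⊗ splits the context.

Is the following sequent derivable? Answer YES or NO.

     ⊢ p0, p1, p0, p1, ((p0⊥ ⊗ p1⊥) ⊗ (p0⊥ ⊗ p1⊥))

Derivation trace:
[⊗]  ⊢ p0, p1, p0, p1, ((p0⊥ ⊗ p1⊥) ⊗ (p0⊥ ⊗ p1⊥))
  [⊗]  ⊢ p0, p1, (p0⊥ ⊗ p1⊥)
    [Ax]  ⊢ p0, p0⊥
    [Ax]  ⊢ p1, p1⊥
  [⊗]  ⊢ p0, p1, (p0⊥ ⊗ p1⊥)
    [Ax]  ⊢ p0, p0⊥
    [Ax]  ⊢ p1, p1⊥

Result: YES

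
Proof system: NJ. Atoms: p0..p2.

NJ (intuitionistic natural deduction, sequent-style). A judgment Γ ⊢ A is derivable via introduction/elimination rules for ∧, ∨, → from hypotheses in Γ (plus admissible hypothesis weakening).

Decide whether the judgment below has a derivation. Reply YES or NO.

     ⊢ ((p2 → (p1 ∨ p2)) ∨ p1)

Derivation (root first):
[∨I₁]  ⊢ ((p2 → (p1 ∨ p2)) ∨ p1)
  [→I]  ⊢ (p2 → (p1 ∨ p2))
    [∨I₂] p2 ⊢ (p1 ∨ p2)
      [Ax] p2 ⊢ p2

Result: YES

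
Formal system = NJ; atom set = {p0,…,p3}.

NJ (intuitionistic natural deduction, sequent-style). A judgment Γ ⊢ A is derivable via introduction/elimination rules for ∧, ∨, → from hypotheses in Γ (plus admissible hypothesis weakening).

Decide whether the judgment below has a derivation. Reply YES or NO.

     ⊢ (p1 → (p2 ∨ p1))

Proof tree:
[→I]  ⊢ (p1 → (p2 ∨ p1))
  [∨I₂] p1 ⊢ (p2 ∨ p1)
    [Ax] p1 ⊢ p1

Result: YES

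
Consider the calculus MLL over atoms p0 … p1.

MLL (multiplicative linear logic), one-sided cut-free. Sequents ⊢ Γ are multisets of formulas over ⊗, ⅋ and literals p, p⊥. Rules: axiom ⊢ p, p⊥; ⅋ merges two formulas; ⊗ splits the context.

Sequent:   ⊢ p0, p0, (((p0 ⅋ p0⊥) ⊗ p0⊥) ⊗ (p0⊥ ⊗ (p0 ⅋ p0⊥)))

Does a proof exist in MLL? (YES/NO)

Proof tree:
[⊗]  ⊢ p0, p0, (((p0 ⅋ p0⊥) ⊗ p0⊥) ⊗ (p0⊥ ⊗ (p0 ⅋ p0⊥)))
  [⊗]  ⊢ p0, ((p0 ⅋ p0⊥) ⊗ p0⊥)
    [⅋]  ⊢ (p0 ⅋ p0⊥)
      [Ax]  ⊢ p0, p0⊥
    [Ax]  ⊢ p0, p0⊥
  [⊗]  ⊢ p0, (p0⊥ ⊗ (p0 ⅋ p0⊥))
    [Ax]  ⊢ p0, p0⊥
    [⅋]  ⊢ (p0 ⅋ p0⊥)
      [Ax]  ⊢ p0, p0⊥

Result: YES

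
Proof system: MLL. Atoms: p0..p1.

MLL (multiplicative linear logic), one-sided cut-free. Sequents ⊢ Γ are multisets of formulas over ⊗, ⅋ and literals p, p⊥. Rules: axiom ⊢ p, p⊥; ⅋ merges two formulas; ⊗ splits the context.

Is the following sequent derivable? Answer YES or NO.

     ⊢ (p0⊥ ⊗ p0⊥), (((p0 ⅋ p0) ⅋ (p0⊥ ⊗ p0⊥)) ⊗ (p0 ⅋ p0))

Derivation trace:
[⊗]  ⊢ (p0⊥ ⊗ p0⊥), (((p0 ⅋ p0) ⅋ (p0⊥ ⊗ p0⊥)) ⊗ (p0 ⅋ p0))
  [⅋]  ⊢ ((p0 ⅋ p0) ⅋ (p0⊥ ⊗ p0⊥))
    [⅋]  ⊢ (p0⊥ ⊗ p0⊥), (p0 ⅋ p0)
      [⊗]  ⊢ p0, p0, (p0⊥ ⊗ p0⊥)
        [Ax]  ⊢ p0, p0⊥
        [Ax]  ⊢ p0, p0⊥
  [⅋]  ⊢ (p0⊥ ⊗ p0⊥), (p0 ⅋ p0)
    [⊗]  ⊢ p0, p0, (p0⊥ ⊗ p0⊥)
      [Ax]  ⊢ p0, p0⊥
      [Ax]  ⊢ p0, p0⊥

Result: YES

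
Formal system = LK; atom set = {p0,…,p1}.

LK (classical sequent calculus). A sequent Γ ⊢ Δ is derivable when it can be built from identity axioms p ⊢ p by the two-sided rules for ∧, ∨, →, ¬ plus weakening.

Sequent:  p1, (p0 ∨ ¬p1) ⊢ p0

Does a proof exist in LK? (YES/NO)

Derivation (root first):
[∨L] p1, (p0 ∨ ¬p1) ⊢ p0
  [Ax] p0 ⊢ p0
  [¬L] p1, ¬p1 ⊢ 
    [Ax] p1 ⊢ p1

Result: YES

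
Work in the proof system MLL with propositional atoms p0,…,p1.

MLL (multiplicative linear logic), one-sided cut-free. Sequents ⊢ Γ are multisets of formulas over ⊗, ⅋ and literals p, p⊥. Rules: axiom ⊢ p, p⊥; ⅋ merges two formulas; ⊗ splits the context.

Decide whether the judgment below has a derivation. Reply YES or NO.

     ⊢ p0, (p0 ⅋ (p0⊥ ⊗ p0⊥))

Derivation (root first):
[⅋]  ⊢ p0, (p0 ⅋ (p0⊥ ⊗ p0⊥))
  [⊗]  ⊢ p0, p0, (p0⊥ ⊗ p0⊥)
    [Ax]  ⊢ p0, p0⊥
    [Ax]  ⊢ p0, p0⊥

Result: YES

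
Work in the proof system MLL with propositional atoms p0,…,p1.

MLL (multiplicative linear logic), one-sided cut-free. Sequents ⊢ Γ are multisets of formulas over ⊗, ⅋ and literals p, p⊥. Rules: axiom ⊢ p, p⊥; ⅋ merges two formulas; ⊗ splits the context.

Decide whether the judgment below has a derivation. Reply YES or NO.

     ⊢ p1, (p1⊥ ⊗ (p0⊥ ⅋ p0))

Derivation trace:
[⊗]  ⊢ p1, (p1⊥ ⊗ (p0⊥ ⅋ p0))
  [Ax]  ⊢ p1, p1⊥
  [⅋]  ⊢ (p0⊥ ⅋ p0)
    [Ax]  ⊢ p0, p0⊥

Result: YES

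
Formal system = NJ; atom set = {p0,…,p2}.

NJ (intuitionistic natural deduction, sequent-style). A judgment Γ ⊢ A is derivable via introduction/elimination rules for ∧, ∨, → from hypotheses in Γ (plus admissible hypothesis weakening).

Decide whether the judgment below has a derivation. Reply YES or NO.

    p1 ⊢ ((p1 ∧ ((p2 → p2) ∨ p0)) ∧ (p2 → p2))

Derivation trace:
[∧I] p1 ⊢ ((p1 ∧ ((p2 → p2) ∨ p0)) ∧ (p2 → p2))
  [∧I] p1 ⊢ (p1 ∧ ((p2 → p2) ∨ p0))
    [Ax] p1 ⊢ p1
    [∨I₁]  ⊢ ((p2 → p2) ∨ p0)
      [→I]  ⊢ (p2 → p2)
        [Ax] p2 ⊢ p2
  [→I]  ⊢ (p2 → p2)
    [Ax] p2 ⊢ p2

Result: YES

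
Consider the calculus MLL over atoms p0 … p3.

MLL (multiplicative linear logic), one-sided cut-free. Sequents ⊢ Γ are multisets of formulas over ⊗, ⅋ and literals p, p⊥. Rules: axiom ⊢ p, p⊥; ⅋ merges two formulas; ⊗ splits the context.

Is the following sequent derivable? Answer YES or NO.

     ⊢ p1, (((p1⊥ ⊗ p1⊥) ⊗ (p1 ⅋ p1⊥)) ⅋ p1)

Derivation trace:
[⅋]  ⊢ p1, (((p1⊥ ⊗ p1⊥) ⊗ (p1 ⅋ p1⊥)) ⅋ p1)
  [⊗]  ⊢ p1, p1, ((p1⊥ ⊗ p1⊥) ⊗ (p1 ⅋ p1⊥))
    [⊗]  ⊢ p1, p1, (p1⊥ ⊗ p1⊥)
      [Ax]  ⊢ p1, p1⊥
      [Ax]  ⊢ p1, p1⊥
    [⅋]  ⊢ (p1 ⅋ p1⊥)
      [Ax]  ⊢ p1, p1⊥

Result: YES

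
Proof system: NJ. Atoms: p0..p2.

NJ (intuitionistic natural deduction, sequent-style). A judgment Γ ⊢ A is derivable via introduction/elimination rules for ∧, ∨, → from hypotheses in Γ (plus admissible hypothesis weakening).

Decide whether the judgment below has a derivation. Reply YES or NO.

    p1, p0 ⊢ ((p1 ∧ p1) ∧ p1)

Proof tree:
[∧I] p1, p0 ⊢ ((p1 ∧ p1) ∧ p1)
  [Wk] p1, p0 ⊢ (p1 ∧ p1)
    [∧I] p1 ⊢ (p1 ∧ p1)
      [Ax] p1 ⊢ p1
      [Ax] p1 ⊢ p1
  [Ax] p1 ⊢ p1

Result: YES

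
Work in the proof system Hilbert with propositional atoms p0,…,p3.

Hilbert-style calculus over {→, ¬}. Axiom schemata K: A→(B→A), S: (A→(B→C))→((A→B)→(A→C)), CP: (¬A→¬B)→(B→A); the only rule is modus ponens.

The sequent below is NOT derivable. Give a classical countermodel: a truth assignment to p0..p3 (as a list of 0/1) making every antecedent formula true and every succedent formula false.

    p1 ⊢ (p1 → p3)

Search for a countermodel by truth-table:
  v=0000: Γ:[p1=F] Δ:[(p1 → p3)=T] refutes=False
  v=0001: Γ:[p1=F] Δ:[(p1 → p3)=T] refutes=False
  v=0010: Γ:[p1=F] Δ:[(p1 → p3)=T] refutes=False
  v=0011: Γ:[p1=F] Δ:[(p1 → p3)=T] refutes=False
  v=0100: Γ:[p1=T] Δ:[(p1 → p3)=F] refutes=True  ← countermodel

Result: [0, 1, 0, 0]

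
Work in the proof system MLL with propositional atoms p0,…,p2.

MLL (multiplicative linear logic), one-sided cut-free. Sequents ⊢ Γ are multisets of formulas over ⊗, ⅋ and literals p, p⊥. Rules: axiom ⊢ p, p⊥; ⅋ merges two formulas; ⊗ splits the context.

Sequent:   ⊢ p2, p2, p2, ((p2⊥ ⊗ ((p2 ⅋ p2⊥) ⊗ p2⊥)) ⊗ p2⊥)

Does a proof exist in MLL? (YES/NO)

Derivation trace:
[⊗]  ⊢ p2, p2, p2, ((p2⊥ ⊗ ((p2 ⅋ p2⊥) ⊗ p2⊥)) ⊗ p2⊥)
  [⊗]  ⊢ p2, p2, (p2⊥ ⊗ ((p2 ⅋ p2⊥) ⊗ p2⊥))
    [Ax]  ⊢ p2, p2⊥
    [⊗]  ⊢ p2, ((p2 ⅋ p2⊥) ⊗ p2⊥)
      [⅋]  ⊢ (p2 ⅋ p2⊥)
        [Ax]  ⊢ p2, p2⊥
      [Ax]  ⊢ p2, p2⊥
  [Ax]  ⊢ p2, p2⊥

Result: YES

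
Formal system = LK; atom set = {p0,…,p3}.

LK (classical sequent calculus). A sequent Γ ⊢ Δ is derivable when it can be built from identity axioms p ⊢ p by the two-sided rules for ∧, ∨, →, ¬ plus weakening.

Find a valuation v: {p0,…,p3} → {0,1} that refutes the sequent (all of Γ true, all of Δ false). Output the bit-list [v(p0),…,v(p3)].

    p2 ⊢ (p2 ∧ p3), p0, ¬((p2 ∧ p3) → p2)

Truth-table refutation:
  v=0000: Γ:[p2=F] Δ:[(p2 ∧ p3)=F, p0=F, ¬((p2 ∧ p3) → p2)=F] refutes=False
  v=0001: Γ:[p2=F] Δ:[(p2 ∧ p3)=F, p0=F, ¬((p2 ∧ p3) → p2)=F] refutes=False
  v=0010: Γ:[p2=T] Δ:[(p2 ∧ p3)=F, p0=F, ¬((p2 ∧ p3) → p2)=F] refutes=True  ← countermodel

Result: [0, 0, 1, 0]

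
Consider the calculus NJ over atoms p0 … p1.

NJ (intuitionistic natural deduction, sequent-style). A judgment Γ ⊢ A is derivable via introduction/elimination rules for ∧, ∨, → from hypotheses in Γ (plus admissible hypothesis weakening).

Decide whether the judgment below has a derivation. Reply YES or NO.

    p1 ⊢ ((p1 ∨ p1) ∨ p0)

Derivation (root first):
[∨I₁] p1 ⊢ ((p1 ∨ p1) ∨ p0)
  [∨I₁] p1 ⊢ (p1 ∨ p1)
    [Ax] p1 ⊢ p1

Result: YES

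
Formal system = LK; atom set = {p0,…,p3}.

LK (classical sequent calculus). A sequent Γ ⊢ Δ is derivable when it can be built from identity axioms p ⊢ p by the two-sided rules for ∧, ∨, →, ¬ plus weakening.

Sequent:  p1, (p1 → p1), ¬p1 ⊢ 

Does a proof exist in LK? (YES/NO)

Proof tree:
[¬L] p1, (p1 → p1), ¬p1 ⊢ 
  [→L] p1, (p1 → p1) ⊢ p1
    [Ax] p1 ⊢ p1
    [Ax] p1 ⊢ p1

Result: YES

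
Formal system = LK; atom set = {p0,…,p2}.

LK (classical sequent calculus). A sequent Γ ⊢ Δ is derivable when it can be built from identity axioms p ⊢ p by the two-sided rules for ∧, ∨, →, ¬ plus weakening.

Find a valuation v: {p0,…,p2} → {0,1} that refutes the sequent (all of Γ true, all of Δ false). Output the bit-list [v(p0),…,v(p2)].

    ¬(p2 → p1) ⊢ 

Enumerate valuations to refute Γ ⊢ Δ:
  v=000: Γ:[¬(p2 → p1)=F] Δ:[] refutes=False
  v=001: Γ:[¬(p2 → p1)=T] Δ:[] refutes=True  ← countermodel

Result: [0, 0, 1]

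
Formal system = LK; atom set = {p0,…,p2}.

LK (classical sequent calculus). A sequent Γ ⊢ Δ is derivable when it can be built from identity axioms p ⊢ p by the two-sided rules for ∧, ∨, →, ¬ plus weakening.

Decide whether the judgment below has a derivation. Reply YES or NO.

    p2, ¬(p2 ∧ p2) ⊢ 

Derivation (root first):
[¬L] p2, ¬(p2 ∧ p2) ⊢ 
  [∧R] p2 ⊢ (p2 ∧ p2)
    [Ax] p2 ⊢ p2
    [Ax] p2 ⊢ p2

Result: YES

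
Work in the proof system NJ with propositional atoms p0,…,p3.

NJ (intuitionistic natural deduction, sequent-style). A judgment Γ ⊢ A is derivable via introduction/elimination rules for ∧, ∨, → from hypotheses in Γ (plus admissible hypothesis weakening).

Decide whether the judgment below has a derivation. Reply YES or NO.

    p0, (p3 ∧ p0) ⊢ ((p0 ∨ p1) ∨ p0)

Derivation (root first):
[Wk] p0, (p3 ∧ p0) ⊢ ((p0 ∨ p1) ∨ p0)
  [∨I₁] p0 ⊢ ((p0 ∨ p1) ∨ p0)
    [∨I₁] p0 ⊢ (p0 ∨ p1)
      [Ax] p0 ⊢ p0

Result: YES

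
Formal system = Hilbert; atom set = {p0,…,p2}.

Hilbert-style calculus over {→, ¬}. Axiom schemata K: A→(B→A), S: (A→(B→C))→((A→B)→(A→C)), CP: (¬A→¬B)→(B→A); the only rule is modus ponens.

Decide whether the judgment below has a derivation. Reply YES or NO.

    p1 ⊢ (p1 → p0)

Truth-table refutation:
  v=000: Γ:[p1=F] Δ:[(p1 → p0)=T] refutes=False
  v=001: Γ:[p1=F] Δ:[(p1 → p0)=T] refutes=False
  v=010: Γ:[p1=T] Δ:[(p1 → p0)=F] refutes=True  ← countermodel

Result: NO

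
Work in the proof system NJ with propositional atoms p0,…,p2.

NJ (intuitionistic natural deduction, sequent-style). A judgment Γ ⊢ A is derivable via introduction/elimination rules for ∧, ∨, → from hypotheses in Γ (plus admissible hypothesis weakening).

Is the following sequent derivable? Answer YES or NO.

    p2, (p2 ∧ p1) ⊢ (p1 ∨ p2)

Derivation trace:
[∨I₂] p2, (p2 ∧ p1) ⊢ (p1 ∨ p2)
  [Wk] p2, (p2 ∧ p1) ⊢ p2
    [Ax] p2 ⊢ p2

Result: YES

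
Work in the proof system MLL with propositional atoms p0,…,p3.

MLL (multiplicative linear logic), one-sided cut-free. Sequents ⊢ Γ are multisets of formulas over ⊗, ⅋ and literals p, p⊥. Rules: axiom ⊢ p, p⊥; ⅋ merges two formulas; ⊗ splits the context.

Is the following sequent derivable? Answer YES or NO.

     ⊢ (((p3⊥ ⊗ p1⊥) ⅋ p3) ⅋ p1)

Derivation trace:
[⅋]  ⊢ (((p3⊥ ⊗ p1⊥) ⅋ p3) ⅋ p1)
  [⅋]  ⊢ p1, ((p3⊥ ⊗ p1⊥) ⅋ p3)
    [⊗]  ⊢ p3, p1, (p3⊥ ⊗ p1⊥)
      [Ax]  ⊢ p3, p3⊥
      [Ax]  ⊢ p1, p1⊥

Result: YES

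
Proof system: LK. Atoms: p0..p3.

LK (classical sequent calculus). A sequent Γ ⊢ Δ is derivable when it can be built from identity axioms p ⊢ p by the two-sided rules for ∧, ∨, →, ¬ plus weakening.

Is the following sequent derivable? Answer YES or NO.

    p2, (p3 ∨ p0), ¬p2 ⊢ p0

Derivation (root first):
[¬L] p2, (p3 ∨ p0), ¬p2 ⊢ p0
  [∨L] p2, (p3 ∨ p0) ⊢ p2, p0
    [WL] p2, p3 ⊢ p2
      [Ax] p2 ⊢ p2
    [Ax] p0 ⊢ p0

Result: YES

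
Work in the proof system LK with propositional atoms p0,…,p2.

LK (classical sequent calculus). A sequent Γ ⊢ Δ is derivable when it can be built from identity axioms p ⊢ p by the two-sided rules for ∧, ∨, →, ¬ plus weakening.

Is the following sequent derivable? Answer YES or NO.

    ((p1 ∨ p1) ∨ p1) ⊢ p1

Derivation (root first):
[∨L] ((p1 ∨ p1) ∨ p1) ⊢ p1
  [∨L] (p1 ∨ p1) ⊢ p1
    [Ax] p1 ⊢ p1
    [Ax] p1 ⊢ p1
  [Ax] p1 ⊢ p1

Result: YES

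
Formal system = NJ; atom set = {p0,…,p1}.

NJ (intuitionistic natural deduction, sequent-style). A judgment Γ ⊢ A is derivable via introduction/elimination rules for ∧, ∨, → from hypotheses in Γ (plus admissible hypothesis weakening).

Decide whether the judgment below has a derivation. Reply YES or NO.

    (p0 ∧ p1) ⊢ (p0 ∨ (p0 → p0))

Derivation trace:
[Wk] (p0 ∧ p1) ⊢ (p0 ∨ (p0 → p0))
  [∨I₂]  ⊢ (p0 ∨ (p0 → p0))
    [→I]  ⊢ (p0 → p0)
      [Ax] p0 ⊢ p0

Result: YES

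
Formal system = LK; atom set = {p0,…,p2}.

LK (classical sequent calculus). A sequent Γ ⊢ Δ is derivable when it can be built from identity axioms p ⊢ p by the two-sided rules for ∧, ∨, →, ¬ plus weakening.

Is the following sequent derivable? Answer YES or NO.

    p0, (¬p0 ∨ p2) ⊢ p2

Proof tree:
[∨L] p0, (¬p0 ∨ p2) ⊢ p2
  [¬L] p0, ¬p0 ⊢ 
    [Ax] p0 ⊢ p0
  [Ax] p2 ⊢ p2

Result: YES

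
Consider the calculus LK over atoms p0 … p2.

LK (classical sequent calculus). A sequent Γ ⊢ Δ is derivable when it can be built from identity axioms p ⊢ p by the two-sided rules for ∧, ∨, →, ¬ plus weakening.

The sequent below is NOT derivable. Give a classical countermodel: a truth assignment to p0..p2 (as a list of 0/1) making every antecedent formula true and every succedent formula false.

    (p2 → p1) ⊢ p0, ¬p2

Enumerate valuations to refute Γ ⊢ Δ:
  v=000: Γ:[(p2 → p1)=T] Δ:[p0=F, ¬p2=T] refutes=False
  v=001: Γ:[(p2 → p1)=F] Δ:[p0=F, ¬p2=F] refutes=False
  v=010: Γ:[(p2 → p1)=T] Δ:[p0=F, ¬p2=T] refutes=False
  v=011: Γ:[(p2 → p1)=T] Δ:[p0=F, ¬p2=F] refutes=True  ← countermodel

Result: [0, 1, 1]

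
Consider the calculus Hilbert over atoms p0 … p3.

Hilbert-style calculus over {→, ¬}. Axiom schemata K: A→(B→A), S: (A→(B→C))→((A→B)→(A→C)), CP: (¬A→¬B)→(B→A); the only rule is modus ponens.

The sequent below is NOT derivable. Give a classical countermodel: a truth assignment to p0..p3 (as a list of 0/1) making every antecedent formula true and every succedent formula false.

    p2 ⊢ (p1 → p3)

Enumerate valuations to refute Γ ⊢ Δ:
  v=0000: Γ:[p2=F] Δ:[(p1 → p3)=T] refutes=False
  v=0001: Γ:[p2=F] Δ:[(p1 → p3)=T] refutes=False
  v=0010: Γ:[p2=T] Δ:[(p1 → p3)=T] refutes=False
  v=0011: Γ:[p2=T] Δ:[(p1 → p3)=T] refutes=False
  v=0100: Γ:[p2=F] Δ:[(p1 → p3)=F] refutes=False
  v=0101: Γ:[p2=F] Δ:[(p1 → p3)=T] refutes=False
  v=0110: Γ:[p2=T] Δ:[(p1 → p3)=F] refutes=True  ← countermodel

Result: [0, 1, 1, 0]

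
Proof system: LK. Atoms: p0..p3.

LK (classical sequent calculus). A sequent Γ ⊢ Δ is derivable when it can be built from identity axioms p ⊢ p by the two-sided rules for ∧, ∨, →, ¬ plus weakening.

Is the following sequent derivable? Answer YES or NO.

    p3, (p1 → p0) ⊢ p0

Enumerate valuations to refute Γ ⊢ Δ:
  v=0000: Γ:[p3=F, (p1 → p0)=T] Δ:[p0=F] refutes=False
  v=0001: Γ:[p3=T, (p1 → p0)=T] Δ:[p0=F] refutes=True  ← countermodel

Result: NO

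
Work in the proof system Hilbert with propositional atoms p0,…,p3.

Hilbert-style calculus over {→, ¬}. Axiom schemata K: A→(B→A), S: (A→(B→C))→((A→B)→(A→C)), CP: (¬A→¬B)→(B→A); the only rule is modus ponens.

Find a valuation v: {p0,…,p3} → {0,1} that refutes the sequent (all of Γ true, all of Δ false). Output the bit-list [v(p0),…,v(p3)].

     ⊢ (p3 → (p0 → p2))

Enumerate valuations to refute Γ ⊢ Δ:
  v=0000: Γ:[] Δ:[(p3 → (p0 → p2))=T] refutes=False
  v=0001: Γ:[] Δ:[(p3 → (p0 → p2))=T] refutes=False
  v=0010: Γ:[] Δ:[(p3 → (p0 → p2))=T] refutes=False
  v=0011: Γ:[] Δ:[(p3 → (p0 → p2))=T] refutes=False
  v=0100: Γ:[] Δ:[(p3 → (p0 → p2))=T] refutes=False
  v=0101: Γ:[] Δ:[(p3 → (p0 → p2))=T] refutes=False
  v=0110: Γ:[] Δ:[(p3 → (p0 → p2))=T] refutes=False
  v=0111: Γ:[] Δ:[(p3 → (p0 → p2))=T] refutes=False
  v=1000: Γ:[] Δ:[(p3 → (p0 → p2))=T] refutes=False
  v=1001: Γ:[] Δ:[(p3 → (p0 → p2))=F] refutes=True  ← countermodel

Result: [1, 0, 0, 1]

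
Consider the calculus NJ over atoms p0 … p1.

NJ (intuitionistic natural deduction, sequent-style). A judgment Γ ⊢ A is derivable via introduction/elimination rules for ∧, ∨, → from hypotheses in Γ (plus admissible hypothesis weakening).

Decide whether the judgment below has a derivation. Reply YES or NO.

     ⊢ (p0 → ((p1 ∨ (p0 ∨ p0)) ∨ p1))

Derivation (root first):
[→I]  ⊢ (p0 → ((p1 ∨ (p0 ∨ p0)) ∨ p1))
  [∨I₁] p0 ⊢ ((p1 ∨ (p0 ∨ p0)) ∨ p1)
    [∨I₂] p0 ⊢ (p1 ∨ (p0 ∨ p0))
      [∨I₁] p0 ⊢ (p0 ∨ p0)
        [Ax] p0 ⊢ p0

Result: YES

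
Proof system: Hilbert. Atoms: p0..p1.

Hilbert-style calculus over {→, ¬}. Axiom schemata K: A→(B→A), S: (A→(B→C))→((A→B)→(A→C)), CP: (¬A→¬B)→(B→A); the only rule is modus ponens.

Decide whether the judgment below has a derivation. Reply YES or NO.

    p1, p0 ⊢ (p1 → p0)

Derivation trace:
[MP] p1, p0 ⊢ (p1 → p0)
  [K]  ⊢ (p0 → (p1 → p0))
  [MP] p1, p0 ⊢ p0
    [MP] p0 ⊢ (p1 → p0)
      [K]  ⊢ (p0 → (p1 → p0))
      [Hyp] p0 ⊢ p0
    [Hyp] p1 ⊢ p1

Result: YES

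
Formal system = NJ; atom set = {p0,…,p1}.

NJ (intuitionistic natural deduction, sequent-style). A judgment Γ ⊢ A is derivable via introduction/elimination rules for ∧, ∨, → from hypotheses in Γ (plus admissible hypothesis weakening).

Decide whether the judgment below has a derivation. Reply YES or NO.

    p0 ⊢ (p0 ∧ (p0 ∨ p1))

Derivation trace:
[∧I] p0 ⊢ (p0 ∧ (p0 ∨ p1))
  [Ax] p0 ⊢ p0
  [∨I₁] p0 ⊢ (p0 ∨ p1)
    [Ax] p0 ⊢ p0

Result: YES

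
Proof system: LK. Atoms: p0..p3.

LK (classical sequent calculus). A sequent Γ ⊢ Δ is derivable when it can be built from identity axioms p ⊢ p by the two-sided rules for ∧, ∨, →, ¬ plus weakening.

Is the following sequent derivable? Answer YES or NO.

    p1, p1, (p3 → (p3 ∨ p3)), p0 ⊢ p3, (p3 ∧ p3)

Enumerate valuations to refute Γ ⊢ Δ:
  v=0000: Γ:[p1=F, p1=F, (p3 → (p3 ∨ p3))=T, p0=F] Δ:[p3=F, (p3 ∧ p3)=F] refutes=False
  v=0001: Γ:[p1=F, p1=F, (p3 → (p3 ∨ p3))=T, p0=F] Δ:[p3=T, (p3 ∧ p3)=T] refutes=False
  v=0010: Γ:[p1=F, p1=F, (p3 → (p3 ∨ p3))=T, p0=F] Δ:[p3=F, (p3 ∧ p3)=F] refutes=False
  v=0011: Γ:[p1=F, p1=F, (p3 → (p3 ∨ p3))=T, p0=F] Δ:[p3=T, (p3 ∧ p3)=T] refutes=False
  v=0100: Γ:[p1=T, p1=T, (p3 → (p3 ∨ p3))=T, p0=F] Δ:[p3=F, (p3 ∧ p3)=F] refutes=False
  v=0101: Γ:[p1=T, p1=T, (p3 → (p3 ∨ p3))=T, p0=F] Δ:[p3=T, (p3 ∧ p3)=T] refutes=False
  v=0110: Γ:[p1=T, p1=T, (p3 → (p3 ∨ p3))=T, p0=F] Δ:[p3=F, (p3 ∧ p3)=F] refutes=False
  v=0111: Γ:[p1=T, p1=T, (p3 → (p3 ∨ p3))=T, p0=F] Δ:[p3=T, (p3 ∧ p3)=T] refutes=False
  v=1000: Γ:[p1=F, p1=F, (p3 → (p3 ∨ p3))=T, p0=T] Δ:[p3=F, (p3 ∧ p3)=F] refutes=False
  v=1001: Γ:[p1=F, p1=F, (p3 → (p3 ∨ p3))=T, p0=T] Δ:[p3=T, (p3 ∧ p3)=T] refutes=False
  v=1010: Γ:[p1=F, p1=F, (p3 → (p3 ∨ p3))=T, p0=T] Δ:[p3=F, (p3 ∧ p3)=F] refutes=False
  v=1011: Γ:[p1=F, p1=F, (p3 → (p3 ∨ p3))=T, p0=T] Δ:[p3=T, (p3 ∧ p3)=T] refutes=False
  v=1100: Γ:[p1=T, p1=T, (p3 → (p3 ∨ p3))=T, p0=T] Δ:[p3=F, (p3 ∧ p3)=F] refutes=True  ← countermodel

Result: NO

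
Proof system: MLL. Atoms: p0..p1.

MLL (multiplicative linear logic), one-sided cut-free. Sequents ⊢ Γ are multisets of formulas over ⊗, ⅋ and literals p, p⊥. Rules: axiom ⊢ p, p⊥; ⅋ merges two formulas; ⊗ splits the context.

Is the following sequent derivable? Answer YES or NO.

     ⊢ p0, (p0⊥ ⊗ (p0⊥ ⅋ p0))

Derivation trace:
[⊗]  ⊢ p0, (p0⊥ ⊗ (p0⊥ ⅋ p0))
  [Ax]  ⊢ p0, p0⊥
  [⅋]  ⊢ (p0⊥ ⅋ p0)
    [Ax]  ⊢ p0, p0⊥

Result: YES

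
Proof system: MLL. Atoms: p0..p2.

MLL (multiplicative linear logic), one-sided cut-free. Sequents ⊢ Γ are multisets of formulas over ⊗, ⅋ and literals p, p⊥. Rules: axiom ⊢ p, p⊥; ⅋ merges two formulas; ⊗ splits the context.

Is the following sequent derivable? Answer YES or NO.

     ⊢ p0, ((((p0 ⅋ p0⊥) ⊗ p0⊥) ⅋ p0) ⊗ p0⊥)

Derivation trace:
[⊗]  ⊢ p0, ((((p0 ⅋ p0⊥) ⊗ p0⊥) ⅋ p0) ⊗ p0⊥)
  [⅋]  ⊢ (((p0 ⅋ p0⊥) ⊗ p0⊥) ⅋ p0)
    [⊗]  ⊢ p0, ((p0 ⅋ p0⊥) ⊗ p0⊥)
      [⅋]  ⊢ (p0 ⅋ p0⊥)
        [Ax]  ⊢ p0, p0⊥
      [Ax]  ⊢ p0, p0⊥
  [Ax]  ⊢ p0, p0⊥

Result: YES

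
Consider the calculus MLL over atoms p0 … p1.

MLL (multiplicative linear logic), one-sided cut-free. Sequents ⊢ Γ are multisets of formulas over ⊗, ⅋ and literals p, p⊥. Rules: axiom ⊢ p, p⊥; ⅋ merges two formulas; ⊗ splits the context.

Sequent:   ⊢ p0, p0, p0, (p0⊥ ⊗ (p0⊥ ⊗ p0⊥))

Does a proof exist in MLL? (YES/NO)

Derivation trace:
[⊗]  ⊢ p0, p0, p0, (p0⊥ ⊗ (p0⊥ ⊗ p0⊥))
  [Ax]  ⊢ p0, p0⊥
  [⊗]  ⊢ p0, p0, (p0⊥ ⊗ p0⊥)
    [Ax]  ⊢ p0, p0⊥
    [Ax]  ⊢ p0, p0⊥

Result: YES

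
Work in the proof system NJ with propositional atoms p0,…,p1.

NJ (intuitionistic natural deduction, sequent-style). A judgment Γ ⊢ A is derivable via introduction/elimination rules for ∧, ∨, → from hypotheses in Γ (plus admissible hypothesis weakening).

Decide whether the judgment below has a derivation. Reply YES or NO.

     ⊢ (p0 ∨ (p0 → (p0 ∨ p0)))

Derivation trace:
[∨I₂]  ⊢ (p0 ∨ (p0 → (p0 ∨ p0)))
  [→I]  ⊢ (p0 → (p0 ∨ p0))
    [∨I₁] p0 ⊢ (p0 ∨ p0)
      [Ax] p0 ⊢ p0

Result: YES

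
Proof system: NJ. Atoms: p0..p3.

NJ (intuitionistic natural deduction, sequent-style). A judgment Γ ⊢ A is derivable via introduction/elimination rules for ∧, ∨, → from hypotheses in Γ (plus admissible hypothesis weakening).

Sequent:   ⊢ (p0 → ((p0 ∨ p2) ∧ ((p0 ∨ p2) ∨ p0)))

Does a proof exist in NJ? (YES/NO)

Proof tree:
[→I]  ⊢ (p0 → ((p0 ∨ p2) ∧ ((p0 ∨ p2) ∨ p0)))
  [∧I] p0 ⊢ ((p0 ∨ p2) ∧ ((p0 ∨ p2) ∨ p0))
    [∨I₁] p0 ⊢ (p0 ∨ p2)
      [Ax] p0 ⊢ p0
    [∨I₁] p0 ⊢ ((p0 ∨ p2) ∨ p0)
      [∨I₁] p0 ⊢ (p0 ∨ p2)
        [Ax] p0 ⊢ p0

Result: YES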